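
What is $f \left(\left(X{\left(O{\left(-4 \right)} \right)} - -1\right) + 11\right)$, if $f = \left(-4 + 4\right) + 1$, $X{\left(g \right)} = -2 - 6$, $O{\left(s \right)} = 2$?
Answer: $4$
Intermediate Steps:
$X{\left(g \right)} = -8$ ($X{\left(g \right)} = -2 - 6 = -8$)
$f = 1$ ($f = 0 + 1 = 1$)
$f \left(\left(X{\left(O{\left(-4 \right)} \right)} - -1\right) + 11\right) = 1 \left(\left(-8 - -1\right) + 11\right) = 1 \left(\left(-8 + 1\right) + 11\right) = 1 \left(-7 + 11\right) = 1 \cdot 4 = 4$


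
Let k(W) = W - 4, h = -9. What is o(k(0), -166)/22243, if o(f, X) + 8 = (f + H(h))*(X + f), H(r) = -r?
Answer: -66/1711 ≈ -0.038574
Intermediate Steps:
k(W) = -4 + W
o(f, X) = -8 + (9 + f)*(X + f) (o(f, X) = -8 + (f - 1*(-9))*(X + f) = -8 + (f + 9)*(X + f) = -8 + (9 + f)*(X + f))
o(k(0), -166)/22243 = (-8 + (-4 + 0)² + 9*(-166) + 9*(-4 + 0) - 166*(-4 + 0))/22243 = (-8 + (-4)² - 1494 + 9*(-4) - 166*(-4))*(1/22243) = (-8 + 16 - 1494 - 36 + 664)*(1/22243) = -858*1/22243 = -66/1711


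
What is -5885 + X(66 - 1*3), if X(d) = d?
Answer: -5822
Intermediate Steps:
-5885 + X(66 - 1*3) = -5885 + (66 - 1*3) = -5885 + (66 - 3) = -5885 + 63 = -5822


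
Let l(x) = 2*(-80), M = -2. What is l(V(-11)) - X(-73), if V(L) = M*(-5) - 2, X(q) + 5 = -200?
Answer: 45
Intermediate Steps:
X(q) = -205 (X(q) = -5 - 200 = -205)
V(L) = 8 (V(L) = -2*(-5) - 2 = 10 - 2 = 8)
l(x) = -160
l(V(-11)) - X(-73) = -160 - 1*(-205) = -160 + 205 = 45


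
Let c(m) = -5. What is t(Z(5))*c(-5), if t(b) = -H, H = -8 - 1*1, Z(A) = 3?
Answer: -45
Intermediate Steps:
H = -9 (H = -8 - 1 = -9)
t(b) = 9 (t(b) = -1*(-9) = 9)
t(Z(5))*c(-5) = 9*(-5) = -45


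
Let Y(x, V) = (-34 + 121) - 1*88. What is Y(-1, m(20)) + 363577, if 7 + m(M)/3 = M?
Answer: 363576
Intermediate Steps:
m(M) = -21 + 3*M
Y(x, V) = -1 (Y(x, V) = 87 - 88 = -1)
Y(-1, m(20)) + 363577 = -1 + 363577 = 363576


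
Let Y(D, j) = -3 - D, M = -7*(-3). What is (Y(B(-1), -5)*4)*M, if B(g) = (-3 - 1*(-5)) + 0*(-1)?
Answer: -420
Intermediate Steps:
M = 21
B(g) = 2 (B(g) = (-3 + 5) + 0 = 2 + 0 = 2)
(Y(B(-1), -5)*4)*M = ((-3 - 1*2)*4)*21 = ((-3 - 2)*4)*21 = -5*4*21 = -20*21 = -420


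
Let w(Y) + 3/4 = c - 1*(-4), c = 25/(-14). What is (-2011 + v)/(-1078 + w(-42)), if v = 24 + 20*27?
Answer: 40516/30143 ≈ 1.3441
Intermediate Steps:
c = -25/14 (c = 25*(-1/14) = -25/14 ≈ -1.7857)
w(Y) = 41/28 (w(Y) = -¾ + (-25/14 - 1*(-4)) = -¾ + (-25/14 + 4) = -¾ + 31/14 = 41/28)
v = 564 (v = 24 + 540 = 564)
(-2011 + v)/(-1078 + w(-42)) = (-2011 + 564)/(-1078 + 41/28) = -1447/(-30143/28) = -1447*(-28/30143) = 40516/30143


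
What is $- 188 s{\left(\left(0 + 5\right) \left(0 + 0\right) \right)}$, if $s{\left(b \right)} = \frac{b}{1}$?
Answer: $0$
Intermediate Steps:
$s{\left(b \right)} = b$ ($s{\left(b \right)} = b 1 = b$)
$- 188 s{\left(\left(0 + 5\right) \left(0 + 0\right) \right)} = - 188 \left(0 + 5\right) \left(0 + 0\right) = - 188 \cdot 5 \cdot 0 = \left(-188\right) 0 = 0$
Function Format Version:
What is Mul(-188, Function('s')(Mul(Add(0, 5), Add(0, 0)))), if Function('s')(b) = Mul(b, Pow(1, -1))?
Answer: 0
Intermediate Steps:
Function('s')(b) = b (Function('s')(b) = Mul(b, 1) = b)
Mul(-188, Function('s')(Mul(Add(0, 5), Add(0, 0)))) = Mul(-188, Mul(Add(0, 5), Add(0, 0))) = Mul(-188, Mul(5, 0)) = Mul(-188, 0) = 0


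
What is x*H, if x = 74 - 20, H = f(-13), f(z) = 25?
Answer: 1350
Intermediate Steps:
H = 25
x = 54
x*H = 54*25 = 1350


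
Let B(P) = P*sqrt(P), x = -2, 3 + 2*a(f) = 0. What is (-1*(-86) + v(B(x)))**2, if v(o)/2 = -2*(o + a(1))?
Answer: 8336 + 1472*I*sqrt(2) ≈ 8336.0 + 2081.7*I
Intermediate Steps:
a(f) = -3/2 (a(f) = -3/2 + (1/2)*0 = -3/2 + 0 = -3/2)
B(P) = P**(3/2)
v(o) = 6 - 4*o (v(o) = 2*(-2*(o - 3/2)) = 2*(-2*(-3/2 + o)) = 2*(3 - 2*o) = 6 - 4*o)
(-1*(-86) + v(B(x)))**2 = (-1*(-86) + (6 - (-8)*I*sqrt(2)))**2 = (86 + (6 - (-8)*I*sqrt(2)))**2 = (86 + (6 + 8*I*sqrt(2)))**2 = (92 + 8*I*sqrt(2))**2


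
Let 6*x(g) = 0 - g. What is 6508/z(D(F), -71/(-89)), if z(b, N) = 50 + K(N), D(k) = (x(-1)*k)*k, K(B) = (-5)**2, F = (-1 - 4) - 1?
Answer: 6508/75 ≈ 86.773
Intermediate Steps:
x(g) = -g/6 (x(g) = (0 - g)/6 = (-g)/6 = -g/6)
F = -6 (F = -5 - 1 = -6)
K(B) = 25
D(k) = k**2/6 (D(k) = ((-1/6*(-1))*k)*k = (k/6)*k = k**2/6)
z(b, N) = 75 (z(b, N) = 50 + 25 = 75)
6508/z(D(F), -71/(-89)) = 6508/75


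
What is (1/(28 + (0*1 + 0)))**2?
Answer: 1/784 ≈ 0.0012755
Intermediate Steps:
(1/(28 + (0*1 + 0)))**2 = (1/(28 + (0 + 0)))**2 = (1/(28 + 0))**2 = (1/28)**2 = 1/784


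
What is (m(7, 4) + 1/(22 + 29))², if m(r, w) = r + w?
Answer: 315844/2601 ≈ 121.43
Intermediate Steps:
(m(7, 4) + 1/(22 + 29))² = ((7 + 4) + 1/(22 + 29))² = (11 + 1/51)² = (562/51)² = 315844/2601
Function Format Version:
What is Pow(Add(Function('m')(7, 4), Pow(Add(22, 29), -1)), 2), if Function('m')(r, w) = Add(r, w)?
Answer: Rational(315844, 2601) ≈ 121.43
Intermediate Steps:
Pow(Add(Function('m')(7, 4), Pow(Add(22, 29), -1)), 2) = Pow(Add(Add(7, 4), Pow(Add(22, 29), -1)), 2) = Pow(Add(11, Pow(51, -1)), 2) = Pow(Add(11, Rational(1, 51)), 2) = Pow(Rational(562, 51), 2) = Rational(315844, 2601)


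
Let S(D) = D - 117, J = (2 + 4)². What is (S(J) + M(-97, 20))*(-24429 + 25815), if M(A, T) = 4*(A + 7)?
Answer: -611226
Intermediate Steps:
M(A, T) = 28 + 4*A (M(A, T) = 4*(7 + A) = 28 + 4*A)
J = 36 (J = 6² = 36)
S(D) = -117 + D
(S(J) + M(-97, 20))*(-24429 + 25815) = ((-117 + 36) + (28 + 4*(-97)))*(-24429 + 25815) = (-81 + (28 - 388))*1386 = (-81 - 360)*1386 = -441*1386 = -611226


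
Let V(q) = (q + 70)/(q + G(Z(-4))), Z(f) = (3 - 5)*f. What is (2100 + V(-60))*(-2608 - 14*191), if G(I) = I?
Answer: -144185395/13 ≈ -1.1091e+7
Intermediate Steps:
Z(f) = -2*f
V(q) = (70 + q)/(8 + q) (V(q) = (q + 70)/(q - 2*(-4)) = (70 + q)/(q + 8) = (70 + q)/(8 + q))
(2100 + V(-60))*(-2608 - 14*191) = (2100 + (70 - 60)/(8 - 60))*(-2608 - 14*191) = (2100 + 10/(-52))*(-2608 - 2674) = (2100 - 1/52*10)*(-5282) = (2100 - 5/26)*(-5282) = (54595/26)*(-5282) = -144185395/13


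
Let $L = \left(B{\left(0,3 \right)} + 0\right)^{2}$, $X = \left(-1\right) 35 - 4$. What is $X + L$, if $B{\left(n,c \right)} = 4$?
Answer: $-23$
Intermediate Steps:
$X = -39$ ($X = -35 - 4 = -39$)
$L = 16$ ($L = \left(4 + 0\right)^{2} = 4^{2} = 16$)
$X + L = -39 + 16 = -23$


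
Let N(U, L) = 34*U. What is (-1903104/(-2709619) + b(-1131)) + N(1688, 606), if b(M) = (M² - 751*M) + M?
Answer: 5919985623161/2709619 ≈ 2.1848e+6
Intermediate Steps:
b(M) = M² - 750*M
(-1903104/(-2709619) + b(-1131)) + N(1688, 606) = (-1903104/(-2709619) - 1131*(-750 - 1131)) + 34*1688 = (-1903104*(-1/2709619) - 1131*(-1881)) + 57392 = (1903104/2709619 + 2127411) + 57392 = 5764475169513/2709619 + 57392 = 5919985623161/2709619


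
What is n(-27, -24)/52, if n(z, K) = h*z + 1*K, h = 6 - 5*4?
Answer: 177/26 ≈ 6.8077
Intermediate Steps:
h = -14 (h = 6 - 20 = -14)
n(z, K) = K - 14*z (n(z, K) = -14*z + 1*K = -14*z + K = K - 14*z)
n(-27, -24)/52 = (-24 - 14*(-27))/52 = (-24 + 378)*(1/52) = 354*(1/52) = 177/26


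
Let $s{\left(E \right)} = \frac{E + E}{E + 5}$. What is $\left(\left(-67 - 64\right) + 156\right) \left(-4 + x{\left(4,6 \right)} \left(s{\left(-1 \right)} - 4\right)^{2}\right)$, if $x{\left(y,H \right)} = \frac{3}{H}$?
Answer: $\frac{1225}{8} \approx 153.13$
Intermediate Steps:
$s{\left(E \right)} = \frac{2 E}{5 + E}$
$\left(\left(-67 - 64\right) + 156\right) \left(-4 + x{\left(4,6 \right)} \left(s{\left(-1 \right)} - 4\right)^{2}\right) = \left(\left(-67 - 64\right) + 156\right) \left(-4 + \frac{3}{6} \left(2 \left(-1\right) \frac{1}{5 - 1} - 4\right)^{2}\right) = \left(-131 + 156\right) \left(-4 + 3 \cdot \frac{1}{6} \left(2 \left(-1\right) \frac{1}{4} - 4\right)^{2}\right) = 25 \left(-4 + \frac{\left(2 \left(-1\right) \frac{1}{4} - 4\right)^{2}}{2}\right) = 25 \left(-4 + \frac{\left(- \frac{1}{2} - 4\right)^{2}}{2}\right) = 25 \left(-4 + \frac{\left(- \frac{9}{2}\right)^{2}}{2}\right) = 25 \left(-4 + \frac{1}{2} \cdot \frac{81}{4}\right) = 25 \left(-4 + \frac{81}{8}\right) = 25 \cdot \frac{49}{8} = \frac{1225}{8}$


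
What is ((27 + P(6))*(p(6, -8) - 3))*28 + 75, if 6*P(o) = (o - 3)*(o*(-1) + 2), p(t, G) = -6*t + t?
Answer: -23025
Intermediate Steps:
p(t, G) = -5*t
P(o) = (-3 + o)*(2 - o)/6 (P(o) = ((o - 3)*(o*(-1) + 2))/6 = ((-3 + o)*(-o + 2))/6 = ((-3 + o)*(2 - o))/6 = (-3 + o)*(2 - o)/6)
((27 + P(6))*(p(6, -8) - 3))*28 + 75 = ((27 + (-1 - ⅙*6² + (⅚)*6))*(-5*6 - 3))*28 + 75 = ((27 + (-1 - ⅙*36 + 5))*(-30 - 3))*28 + 75 = ((27 + (-1 - 6 + 5))*(-33))*28 + 75 = ((27 - 2)*(-33))*28 + 75 = (25*(-33))*28 + 75 = -825*28 + 75 = -23100 + 75 = -23025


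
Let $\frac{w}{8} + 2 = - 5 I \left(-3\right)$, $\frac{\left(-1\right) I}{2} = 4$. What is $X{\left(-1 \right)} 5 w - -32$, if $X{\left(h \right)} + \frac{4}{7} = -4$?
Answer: $\frac{156384}{7} \approx 22341.0$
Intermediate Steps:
$I = -8$ ($I = \left(-2\right) 4 = -8$)
$X{\left(h \right)} = - \frac{32}{7}$ ($X{\left(h \right)} = - \frac{4}{7} - 4 = - \frac{32}{7}$)
$w = -976$ ($w = -16 + 8 \left(-5\right) \left(-8\right) \left(-3\right) = -16 + 8 \cdot 40 \left(-3\right) = -16 + 8 \left(-120\right) = -16 - 960 = -976$)
$X{\left(-1 \right)} 5 w - -32 = \left(- \frac{32}{7}\right) 5 \left(-976\right) - -32 = \left(- \frac{160}{7}\right) \left(-976\right) + 32 = \frac{156160}{7} + 32 = \frac{156384}{7}$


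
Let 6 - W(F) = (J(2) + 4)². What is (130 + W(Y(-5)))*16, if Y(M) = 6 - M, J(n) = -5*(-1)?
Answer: 880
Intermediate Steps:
J(n) = 5
W(F) = -75 (W(F) = 6 - (5 + 4)² = 6 - 1*9² = 6 - 1*81 = 6 - 81 = -75)
(130 + W(Y(-5)))*16 = (130 - 75)*16 = 55*16 = 880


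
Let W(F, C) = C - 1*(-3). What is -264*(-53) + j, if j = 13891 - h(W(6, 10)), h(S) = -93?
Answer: 27976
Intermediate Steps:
W(F, C) = 3 + C (W(F, C) = C + 3 = 3 + C)
j = 13984 (j = 13891 - 1*(-93) = 13891 + 93 = 13984)
-264*(-53) + j = -264*(-53) + 13984 = 13992 + 13984 = 27976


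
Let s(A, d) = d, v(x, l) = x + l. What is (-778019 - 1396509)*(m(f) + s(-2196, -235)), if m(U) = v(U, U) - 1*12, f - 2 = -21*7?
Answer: 1167721536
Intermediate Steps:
f = -145 (f = 2 - 21*7 = 2 - 147 = -145)
v(x, l) = l + x
m(U) = -12 + 2*U (m(U) = (U + U) - 1*12 = 2*U - 12 = -12 + 2*U)
(-778019 - 1396509)*(m(f) + s(-2196, -235)) = (-778019 - 1396509)*((-12 + 2*(-145)) - 235) = -2174528*((-12 - 290) - 235) = -2174528*(-302 - 235) = -2174528*(-537) = 1167721536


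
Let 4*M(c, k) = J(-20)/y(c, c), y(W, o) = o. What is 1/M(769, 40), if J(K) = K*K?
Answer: 769/100 ≈ 7.6900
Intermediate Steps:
J(K) = K**2
M(c, k) = 100/c (M(c, k) = ((-20)**2/c)/4 = (400/c)/4 = 100/c)
1/M(769, 40) = 1/(100/769) = 769/100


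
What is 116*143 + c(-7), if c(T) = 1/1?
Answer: 16589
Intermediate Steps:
c(T) = 1
116*143 + c(-7) = 116*143 + 1 = 16588 + 1 = 16589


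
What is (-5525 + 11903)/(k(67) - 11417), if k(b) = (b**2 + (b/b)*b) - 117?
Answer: -1063/1163 ≈ -0.91402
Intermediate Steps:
k(b) = -117 + b + b**2 (k(b) = (b**2 + 1*b) - 117 = (b**2 + b) - 117 = (b + b**2) - 117 = -117 + b + b**2)
(-5525 + 11903)/(k(67) - 11417) = (-5525 + 11903)/((-117 + 67 + 67**2) - 11417) = 6378/((-117 + 67 + 4489) - 11417) = 6378/(4439 - 11417) = 6378/(-6978) = 6378*(-1/6978) = -1063/1163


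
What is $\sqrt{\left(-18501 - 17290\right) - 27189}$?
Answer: $2 i \sqrt{15745} \approx 250.96 i$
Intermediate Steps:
$\sqrt{\left(-18501 - 17290\right) - 27189} = \sqrt{-35791 - 27189} = \sqrt{-62980} = 2 i \sqrt{15745}$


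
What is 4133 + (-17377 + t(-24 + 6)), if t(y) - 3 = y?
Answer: -13259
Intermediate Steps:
t(y) = 3 + y
4133 + (-17377 + t(-24 + 6)) = 4133 + (-17377 + (3 + (-24 + 6))) = 4133 + (-17377 + (3 - 18)) = 4133 + (-17377 - 15) = 4133 - 17392 = -13259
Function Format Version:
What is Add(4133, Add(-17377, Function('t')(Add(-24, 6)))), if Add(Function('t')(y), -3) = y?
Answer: -13259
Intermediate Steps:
Function('t')(y) = Add(3, y)
Add(4133, Add(-17377, Function('t')(Add(-24, 6)))) = Add(4133, Add(-17377, Add(3, Add(-24, 6)))) = Add(4133, Add(-17377, Add(3, -18))) = Add(4133, Add(-17377, -15)) = Add(4133, -17392) = -13259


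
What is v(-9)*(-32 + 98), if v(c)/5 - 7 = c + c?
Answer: -3630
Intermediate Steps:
v(c) = 35 + 10*c (v(c) = 35 + 5*(c + c) = 35 + 5*(2*c) = 35 + 10*c)
v(-9)*(-32 + 98) = (35 + 10*(-9))*(-32 + 98) = (35 - 90)*66 = -55*66 = -3630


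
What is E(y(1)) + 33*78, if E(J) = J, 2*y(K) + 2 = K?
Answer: 5147/2 ≈ 2573.5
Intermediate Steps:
y(K) = -1 + K/2
E(y(1)) + 33*78 = (-1 + (½)*1) + 33*78 = (-1 + ½) + 2574 = -½ + 2574 = 5147/2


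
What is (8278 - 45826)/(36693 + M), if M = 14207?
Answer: -9387/12725 ≈ -0.73768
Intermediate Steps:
(8278 - 45826)/(36693 + M) = (8278 - 45826)/(36693 + 14207) = -37548/50900 = -37548*1/50900 = -9387/12725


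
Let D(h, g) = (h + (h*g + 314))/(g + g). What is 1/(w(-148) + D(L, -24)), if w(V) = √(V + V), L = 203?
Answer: 209040/19648009 - 4608*I*√74/19648009 ≈ 0.010639 - 0.0020175*I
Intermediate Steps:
D(h, g) = (314 + h + g*h)/(2*g) (D(h, g) = (h + (g*h + 314))/((2*g)) = (h + (314 + g*h))*(1/(2*g)) = (314 + h + g*h)*(1/(2*g)) = (314 + h + g*h)/(2*g))
w(V) = √2*√V (w(V) = √(2*V) = √2*√V)
1/(w(-148) + D(L, -24)) = 1/(√2*√(-148) + (½)*(314 + 203 - 24*203)/(-24)) = 1/(√2*(2*I*√37) + (½)*(-1/24)*(314 + 203 - 4872)) = 1/(2*I*√74 + (½)*(-1/24)*(-4355)) = 1/(2*I*√74 + 4355/48) = 1/(4355/48 + 2*I*√74)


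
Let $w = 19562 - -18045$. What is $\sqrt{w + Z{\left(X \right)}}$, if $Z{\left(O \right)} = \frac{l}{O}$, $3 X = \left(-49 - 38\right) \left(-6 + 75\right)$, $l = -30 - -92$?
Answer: $\frac{\sqrt{150578341545}}{2001} \approx 193.93$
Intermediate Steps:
$w = 37607$ ($w = 19562 + 18045 = 37607$)
$l = 62$ ($l = -30 + 92 = 62$)
$X = -2001$ ($X = \frac{\left(-49 - 38\right) \left(-6 + 75\right)}{3} = \frac{\left(-87\right) 69}{3} = \frac{1}{3} \left(-6003\right) = -2001$)
$Z{\left(O \right)} = \frac{62}{O}$
$\sqrt{w + Z{\left(X \right)}} = \sqrt{37607 + \frac{62}{-2001}} = \sqrt{37607 + 62 \left(- \frac{1}{2001}\right)} = \sqrt{37607 - \frac{62}{2001}} = \sqrt{\frac{75251545}{2001}} = \frac{\sqrt{150578341545}}{2001}$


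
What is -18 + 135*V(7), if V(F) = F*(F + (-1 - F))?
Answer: -963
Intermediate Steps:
V(F) = -F (V(F) = F*(-1) = -F)
-18 + 135*V(7) = -18 + 135*(-1*7) = -18 + 135*(-7) = -18 - 945 = -963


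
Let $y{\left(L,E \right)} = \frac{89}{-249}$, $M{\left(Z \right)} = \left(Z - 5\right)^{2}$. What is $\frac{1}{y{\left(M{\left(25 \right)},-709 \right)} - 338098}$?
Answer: $- \frac{249}{84186491} \approx -2.9577 \cdot 10^{-6}$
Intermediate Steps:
$M{\left(Z \right)} = \left(-5 + Z\right)^{2}$
$y{\left(L,E \right)} = - \frac{89}{249}$ ($y{\left(L,E \right)} = 89 \left(- \frac{1}{249}\right) = - \frac{89}{249}$)
$\frac{1}{y{\left(M{\left(25 \right)},-709 \right)} - 338098} = \frac{1}{- \frac{89}{249} - 338098} = \frac{1}{- \frac{84186491}{249}} = - \frac{249}{84186491}$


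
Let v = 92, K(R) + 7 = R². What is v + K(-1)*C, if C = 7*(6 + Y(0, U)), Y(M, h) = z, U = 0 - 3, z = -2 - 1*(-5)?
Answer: -286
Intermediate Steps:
z = 3 (z = -2 + 5 = 3)
K(R) = -7 + R²
U = -3
Y(M, h) = 3
C = 63 (C = 7*(6 + 3) = 7*9 = 63)
v + K(-1)*C = 92 + (-7 + (-1)²)*63 = 92 + (-7 + 1)*63 = 92 - 6*63 = 92 - 378 = -286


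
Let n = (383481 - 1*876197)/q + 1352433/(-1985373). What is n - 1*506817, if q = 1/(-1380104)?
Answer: 450017096205392966/661791 ≈ 6.8000e+11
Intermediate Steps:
q = -1/1380104 ≈ -7.2458e-7
n = 450017431612322213/661791 (n = (383481 - 1*876197)/(-1/1380104) + 1352433/(-1985373) = (383481 - 876197)*(-1380104) + 1352433*(-1/1985373) = -492716*(-1380104) - 450811/661791 = 679999322464 - 450811/661791 = 450017431612322213/661791 ≈ 6.8000e+11)
n - 1*506817 = 450017431612322213/661791 - 1*506817 = 450017431612322213/661791 - 506817 = 450017096205392966/661791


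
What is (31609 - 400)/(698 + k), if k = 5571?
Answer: 31209/6269 ≈ 4.9783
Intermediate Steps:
(31609 - 400)/(698 + k) = (31609 - 400)/(698 + 5571) = 31209/6269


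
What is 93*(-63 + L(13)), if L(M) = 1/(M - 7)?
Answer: -11687/2 ≈ -5843.5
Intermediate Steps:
L(M) = 1/(-7 + M)
93*(-63 + L(13)) = 93*(-63 + 1/(-7 + 13)) = 93*(-63 + 1/6) = 93*(-377/6) = -11687/2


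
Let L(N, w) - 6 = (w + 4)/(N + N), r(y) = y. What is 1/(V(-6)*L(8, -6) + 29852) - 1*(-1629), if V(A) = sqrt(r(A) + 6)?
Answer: 48628909/29852 ≈ 1629.0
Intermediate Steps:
L(N, w) = 6 + (4 + w)/(2*N) (L(N, w) = 6 + (w + 4)/(N + N) = 6 + (4 + w)/((2*N)) = 6 + (4 + w)*(1/(2*N)) = 6 + (4 + w)/(2*N))
V(A) = sqrt(6 + A) (V(A) = sqrt(A + 6) = sqrt(6 + A))
1/(V(-6)*L(8, -6) + 29852) - 1*(-1629) = 1/(sqrt(6 - 6)*((1/2)*(4 - 6 + 12*8)/8) + 29852) - 1*(-1629) = 1/(sqrt(0)*((1/2)*(1/8)*(4 - 6 + 96)) + 29852) + 1629 = 1/(0*((1/2)*(1/8)*94) + 29852) + 1629 = 1/(0*(47/8) + 29852) + 1629 = 1/(0 + 29852) + 1629 = 1/29852 + 1629 = 48628909/29852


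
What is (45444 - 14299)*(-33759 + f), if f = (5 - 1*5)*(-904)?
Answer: -1051424055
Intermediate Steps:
f = 0 (f = (5 - 5)*(-904) = 0*(-904) = 0)
(45444 - 14299)*(-33759 + f) = (45444 - 14299)*(-33759 + 0) = 31145*(-33759) = -1051424055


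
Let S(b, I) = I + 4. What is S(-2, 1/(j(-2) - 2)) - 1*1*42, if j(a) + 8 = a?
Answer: -457/12 ≈ -38.083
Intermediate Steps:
j(a) = -8 + a
S(b, I) = 4 + I
S(-2, 1/(j(-2) - 2)) - 1*1*42 = (4 + 1/((-8 - 2) - 2)) - 1*1*42 = (4 + 1/(-10 - 2)) - 1*42 = (4 + 1/(-12)) - 42 = (4 - 1/12) - 42 = 47/12 - 42 = -457/12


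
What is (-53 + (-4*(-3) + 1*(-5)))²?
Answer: 2116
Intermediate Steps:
(-53 + (-4*(-3) + 1*(-5)))² = (-53 + (12 - 5))² = (-53 + 7)² = (-46)² = 2116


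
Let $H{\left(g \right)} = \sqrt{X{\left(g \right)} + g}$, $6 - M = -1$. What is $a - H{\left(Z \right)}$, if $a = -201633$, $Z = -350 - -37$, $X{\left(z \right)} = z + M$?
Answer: $-201633 - i \sqrt{619} \approx -2.0163 \cdot 10^{5} - 24.88 i$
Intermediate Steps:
$M = 7$ ($M = 6 - -1 = 6 + 1 = 7$)
$X{\left(z \right)} = 7 + z$ ($X{\left(z \right)} = z + 7 = 7 + z$)
$Z = -313$ ($Z = -350 + 37 = -313$)
$H{\left(g \right)} = \sqrt{7 + 2 g}$ ($H{\left(g \right)} = \sqrt{\left(7 + g\right) + g} = \sqrt{7 + 2 g}$)
$a - H{\left(Z \right)} = -201633 - \sqrt{7 + 2 \left(-313\right)} = -201633 - \sqrt{7 - 626} = -201633 - \sqrt{-619} = -201633 - i \sqrt{619}$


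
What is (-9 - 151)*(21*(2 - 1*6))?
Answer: 13440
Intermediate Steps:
(-9 - 151)*(21*(2 - 1*6)) = -3360*(2 - 6) = -3360*(-4) = -160*(-84) = 13440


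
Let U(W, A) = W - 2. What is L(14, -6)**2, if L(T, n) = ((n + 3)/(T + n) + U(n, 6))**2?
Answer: 20151121/4096 ≈ 4919.7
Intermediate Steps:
U(W, A) = -2 + W
L(T, n) = (-2 + n + (3 + n)/(T + n))**2 (L(T, n) = ((n + 3)/(T + n) + (-2 + n))**2 = ((3 + n)/(T + n) + (-2 + n))**2 = (-2 + n + (3 + n)/(T + n))**2)
L(14, -6)**2 = ((3 - 6 + 14*(-2 - 6) - 6*(-2 - 6))**2/(14 - 6)**2)**2 = ((3 - 6 + 14*(-8) - 6*(-8))**2/8**2)**2 = ((3 - 6 - 112 + 48)**2/64)**2 = ((1/64)*(-67)**2)**2 = ((1/64)*4489)**2 = (4489/64)**2 = 20151121/4096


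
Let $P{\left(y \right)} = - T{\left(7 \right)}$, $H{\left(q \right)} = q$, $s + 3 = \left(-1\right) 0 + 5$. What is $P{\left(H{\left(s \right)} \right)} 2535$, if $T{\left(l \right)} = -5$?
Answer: $12675$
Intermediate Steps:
$s = 2$ ($s = -3 + \left(\left(-1\right) 0 + 5\right) = -3 + \left(0 + 5\right) = -3 + 5 = 2$)
$P{\left(y \right)} = 5$ ($P{\left(y \right)} = \left(-1\right) \left(-5\right) = 5$)
$P{\left(H{\left(s \right)} \right)} 2535 = 5 \cdot 2535 = 12675$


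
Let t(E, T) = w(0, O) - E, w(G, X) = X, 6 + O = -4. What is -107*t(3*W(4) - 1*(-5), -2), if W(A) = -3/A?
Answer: 5457/4 ≈ 1364.3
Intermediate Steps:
O = -10 (O = -6 - 4 = -10)
t(E, T) = -10 - E
-107*t(3*W(4) - 1*(-5), -2) = -107*(-10 - (3*(-3/4) - 1*(-5))) = -107*(-10 - (3*(-3*¼) + 5)) = -107*(-10 - (3*(-¾) + 5)) = -107*(-10 - (-9/4 + 5)) = -107*(-10 - 1*11/4) = -107*(-10 - 11/4) = -107*(-51/4) = 5457/4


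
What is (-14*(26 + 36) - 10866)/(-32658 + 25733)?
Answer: 11734/6925 ≈ 1.6944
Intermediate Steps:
(-14*(26 + 36) - 10866)/(-32658 + 25733) = (-14*62 - 10866)/(-6925) = (-868 - 10866)*(-1/6925) = -11734*(-1/6925) = 11734/6925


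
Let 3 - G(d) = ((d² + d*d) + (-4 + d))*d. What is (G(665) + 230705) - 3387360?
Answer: -591755467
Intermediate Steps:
G(d) = 3 - d*(-4 + d + 2*d²) (G(d) = 3 - ((d² + d*d) + (-4 + d))*d = 3 - ((d² + d²) + (-4 + d))*d = 3 - (2*d² + (-4 + d))*d = 3 - (-4 + d + 2*d²)*d = 3 - d*(-4 + d + 2*d²))
(G(665) + 230705) - 3387360 = ((3 - 1*665² - 2*665³ + 4*665) + 230705) - 3387360 = ((3 - 1*442225 - 2*294079625 + 2660) + 230705) - 3387360 = ((3 - 442225 - 588159250 + 2660) + 230705) - 3387360 = (-588598812 + 230705) - 3387360 = -588368107 - 3387360 = -591755467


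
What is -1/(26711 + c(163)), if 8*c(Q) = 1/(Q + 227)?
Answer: -3120/83338321 ≈ -3.7438e-5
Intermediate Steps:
c(Q) = 1/(8*(227 + Q)) (c(Q) = 1/(8*(Q + 227)) = 1/(8*(227 + Q)))
-1/(26711 + c(163)) = -1/(26711 + 1/(8*(227 + 163))) = -1/(26711 + (⅛)/390) = -1/(26711 + (⅛)*(1/390)) = -1/(26711 + 1/3120) = -1/83338321/3120 = -1*3120/83338321 = -3120/83338321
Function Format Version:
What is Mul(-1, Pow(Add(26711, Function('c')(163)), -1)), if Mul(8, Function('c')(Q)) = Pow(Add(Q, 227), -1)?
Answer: Rational(-3120, 83338321) ≈ -3.7438e-5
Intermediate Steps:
Function('c')(Q) = Mul(Rational(1, 8), Pow(Add(227, Q), -1)) (Function('c')(Q) = Mul(Rational(1, 8), Pow(Add(Q, 227), -1)) = Mul(Rational(1, 8), Pow(Add(227, Q), -1)))
Mul(-1, Pow(Add(26711, Function('c')(163)), -1)) = Mul(-1, Pow(Add(26711, Mul(Rational(1, 8), Pow(Add(227, 163), -1))), -1)) = Mul(-1, Pow(Add(26711, Mul(Rational(1, 8), Pow(390, -1))), -1)) = Mul(-1, Pow(Add(26711, Mul(Rational(1, 8), Rational(1, 390))), -1)) = Mul(-1, Pow(Add(26711, Rational(1, 3120)), -1)) = Mul(-1, Pow(Rational(83338321, 3120), -1)) = Mul(-1, Rational(3120, 83338321)) = Rational(-3120, 83338321)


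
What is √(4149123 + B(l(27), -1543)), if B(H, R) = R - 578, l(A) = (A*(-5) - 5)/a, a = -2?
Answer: 3*√460778 ≈ 2036.4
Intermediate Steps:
l(A) = 5/2 + 5*A/2 (l(A) = (A*(-5) - 5)/(-2) = (-5*A - 5)*(-½) = (-5 - 5*A)*(-½) = 5/2 + 5*A/2)
B(H, R) = -578 + R
√(4149123 + B(l(27), -1543)) = √(4149123 + (-578 - 1543)) = √(4149123 - 2121) = √4147002 = 3*√460778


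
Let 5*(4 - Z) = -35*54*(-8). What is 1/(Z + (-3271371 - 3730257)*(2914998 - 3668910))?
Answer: 1/5278611365716 ≈ 1.8944e-13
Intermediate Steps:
Z = -3020 (Z = 4 - (-35*54)*(-8)/5 = 4 - (-378)*(-8) = 4 - ⅕*15120 = 4 - 3024 = -3020)
1/(Z + (-3271371 - 3730257)*(2914998 - 3668910)) = 1/(-3020 + (-3271371 - 3730257)*(2914998 - 3668910)) = 1/(-3020 - 7001628*(-753912)) = 1/(-3020 + 5278611368736) = 1/5278611365716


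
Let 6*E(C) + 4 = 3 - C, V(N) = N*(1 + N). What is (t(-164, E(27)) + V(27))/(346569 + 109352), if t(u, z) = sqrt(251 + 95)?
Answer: 756/455921 + sqrt(346)/455921 ≈ 0.0016990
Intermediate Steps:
E(C) = -1/6 - C/6 (E(C) = -2/3 + (3 - C)/6 = -2/3 + (1/2 - C/6) = -1/6 - C/6)
t(u, z) = sqrt(346)
(t(-164, E(27)) + V(27))/(346569 + 109352) = (sqrt(346) + 27*(1 + 27))/(346569 + 109352) = (sqrt(346) + 27*28)/455921 = (sqrt(346) + 756)*(1/455921) = (756 + sqrt(346))*(1/455921) = 756/455921 + sqrt(346)/455921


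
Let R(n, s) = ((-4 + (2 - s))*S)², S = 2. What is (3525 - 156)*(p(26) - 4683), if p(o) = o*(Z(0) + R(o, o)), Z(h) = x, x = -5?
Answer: 258479787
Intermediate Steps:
R(n, s) = (-4 - 2*s)² (R(n, s) = ((-4 + (2 - s))*2)² = ((-2 - s)*2)² = (-4 - 2*s)²)
Z(h) = -5
p(o) = o*(-5 + 4*(2 + o)²)
(3525 - 156)*(p(26) - 4683) = (3525 - 156)*(26*(-5 + 4*(2 + 26)²) - 4683) = 3369*(26*(-5 + 4*28²) - 4683) = 3369*(26*(-5 + 4*784) - 4683) = 3369*(26*(-5 + 3136) - 4683) = 3369*(26*3131 - 4683) = 3369*(81406 - 4683) = 3369*76723 = 258479787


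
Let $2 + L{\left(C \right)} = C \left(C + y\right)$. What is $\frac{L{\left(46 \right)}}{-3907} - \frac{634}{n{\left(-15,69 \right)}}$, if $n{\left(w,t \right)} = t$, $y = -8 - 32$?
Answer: $- \frac{2495944}{269583} \approx -9.2585$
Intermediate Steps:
$y = -40$
$L{\left(C \right)} = -2 + C \left(-40 + C\right)$ ($L{\left(C \right)} = -2 + C \left(C - 40\right) = -2 + C \left(-40 + C\right)$)
$\frac{L{\left(46 \right)}}{-3907} - \frac{634}{n{\left(-15,69 \right)}} = \frac{-2 + 46^{2} - 1840}{-3907} - \frac{634}{69} = \left(-2 + 2116 - 1840\right) \left(- \frac{1}{3907}\right) - \frac{634}{69} = 274 \left(- \frac{1}{3907}\right) - \frac{634}{69} = - \frac{274}{3907} - \frac{634}{69} = - \frac{2495944}{269583}$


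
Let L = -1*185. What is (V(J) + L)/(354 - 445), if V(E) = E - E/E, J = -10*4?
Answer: 226/91 ≈ 2.4835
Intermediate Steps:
J = -40
V(E) = -1 + E (V(E) = E - 1*1 = E - 1 = -1 + E)
L = -185
(V(J) + L)/(354 - 445) = ((-1 - 40) - 185)/(354 - 445) = (-41 - 185)/(-91) = -1/91*(-226) = 226/91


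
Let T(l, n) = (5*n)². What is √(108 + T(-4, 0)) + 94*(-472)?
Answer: -44368 + 6*√3 ≈ -44358.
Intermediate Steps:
T(l, n) = 25*n²
√(108 + T(-4, 0)) + 94*(-472) = √(108 + 25*0²) + 94*(-472) = √(108 + 25*0) - 44368 = √(108 + 0) - 44368 = √108 - 44368 = 6*√3 - 44368 = -44368 + 6*√3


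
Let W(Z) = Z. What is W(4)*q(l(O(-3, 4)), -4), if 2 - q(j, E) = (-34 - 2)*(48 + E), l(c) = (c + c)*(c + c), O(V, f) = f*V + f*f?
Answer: 6344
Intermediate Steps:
O(V, f) = f² + V*f (O(V, f) = V*f + f² = f² + V*f)
l(c) = 4*c² (l(c) = (2*c)*(2*c) = 4*c²)
q(j, E) = 1730 + 36*E (q(j, E) = 2 - (-34 - 2)*(48 + E) = 2 - (-36)*(48 + E) = 2 - (-1728 - 36*E) = 2 + (1728 + 36*E) = 1730 + 36*E)
W(4)*q(l(O(-3, 4)), -4) = 4*(1730 + 36*(-4)) = 4*(1730 - 144) = 4*1586 = 6344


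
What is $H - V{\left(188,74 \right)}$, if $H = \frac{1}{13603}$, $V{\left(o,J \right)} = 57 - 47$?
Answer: $- \frac{136029}{13603} \approx -9.9999$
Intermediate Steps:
$V{\left(o,J \right)} = 10$
$H = \frac{1}{13603} \approx 7.3513 \cdot 10^{-5}$
$H - V{\left(188,74 \right)} = \frac{1}{13603} - 10 = - \frac{136029}{13603}$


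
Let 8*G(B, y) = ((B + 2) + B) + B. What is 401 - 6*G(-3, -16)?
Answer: 1625/4 ≈ 406.25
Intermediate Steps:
G(B, y) = 1/4 + 3*B/8 (G(B, y) = (((B + 2) + B) + B)/8 = (((2 + B) + B) + B)/8 = ((2 + 2*B) + B)/8 = (2 + 3*B)/8 = 1/4 + 3*B/8)
401 - 6*G(-3, -16) = 401 - 6*(1/4 + (3/8)*(-3)) = 401 - 6*(1/4 - 9/8) = 401 - 6*(-7/8) = 401 + 21/4 = 1625/4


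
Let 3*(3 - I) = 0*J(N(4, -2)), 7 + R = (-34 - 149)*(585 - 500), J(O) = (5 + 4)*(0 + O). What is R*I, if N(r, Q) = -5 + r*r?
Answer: -46686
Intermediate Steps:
N(r, Q) = -5 + r²
J(O) = 9*O
R = -15562 (R = -7 + (-34 - 149)*(585 - 500) = -7 - 183*85 = -7 - 15555 = -15562)
I = 3 (I = 3 - 0*9*(-5 + 4²) = 3 - 0*9*(-5 + 16) = 3 - 0*9*11 = 3 - 0*99 = 3 - ⅓*0 = 3 + 0 = 3)
R*I = -15562*3 = -46686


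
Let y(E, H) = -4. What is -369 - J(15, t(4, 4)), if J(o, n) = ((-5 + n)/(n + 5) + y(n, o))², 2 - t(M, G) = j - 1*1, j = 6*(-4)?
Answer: -97273/256 ≈ -379.97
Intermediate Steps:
j = -24
t(M, G) = 27 (t(M, G) = 2 - (-24 - 1*1) = 2 - (-24 - 1) = 2 - 1*(-25) = 2 + 25 = 27)
J(o, n) = (-4 + (-5 + n)/(5 + n))² (J(o, n) = ((-5 + n)/(n + 5) - 4)² = ((-5 + n)/(5 + n) - 4)² = (-4 + (-5 + n)/(5 + n))²)
-369 - J(15, t(4, 4)) = -369 - (25 + 3*27)²/(5 + 27)² = -369 - (25 + 81)²/32² = -369 - 106²/1024 = -369 - 11236/1024 = -369 - 1*2809/256 = -369 - 2809/256 = -97273/256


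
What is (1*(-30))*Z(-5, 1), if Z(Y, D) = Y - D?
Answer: 180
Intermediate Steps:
(1*(-30))*Z(-5, 1) = (1*(-30))*(-5 - 1*1) = -30*(-5 - 1) = -30*(-6) = 180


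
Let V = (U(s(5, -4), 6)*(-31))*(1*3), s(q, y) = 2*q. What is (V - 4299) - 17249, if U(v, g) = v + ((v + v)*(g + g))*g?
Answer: -156398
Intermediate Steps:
U(v, g) = v + 4*v*g**2 (U(v, g) = v + ((2*v)*(2*g))*g = v + (4*g*v)*g = v + 4*v*g**2)
V = -134850 (V = (((2*5)*(1 + 4*6**2))*(-31))*(1*3) = ((10*(1 + 4*36))*(-31))*3 = ((10*(1 + 144))*(-31))*3 = ((10*145)*(-31))*3 = (1450*(-31))*3 = -44950*3 = -134850)
(V - 4299) - 17249 = (-134850 - 4299) - 17249 = -139149 - 17249 = -156398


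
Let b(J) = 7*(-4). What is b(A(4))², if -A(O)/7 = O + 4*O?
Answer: 784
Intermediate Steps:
A(O) = -35*O (A(O) = -7*(O + 4*O) = -35*O)
b(J) = -28
b(A(4))² = (-28)² = 784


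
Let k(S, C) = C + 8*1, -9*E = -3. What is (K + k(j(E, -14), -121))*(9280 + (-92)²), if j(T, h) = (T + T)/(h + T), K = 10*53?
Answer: 7399248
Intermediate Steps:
E = ⅓ (E = -⅑*(-3) = ⅓ ≈ 0.33333)
K = 530
j(T, h) = 2*T/(T + h) (j(T, h) = (2*T)/(T + h) = 2*T/(T + h))
k(S, C) = 8 + C (k(S, C) = C + 8 = 8 + C)
(K + k(j(E, -14), -121))*(9280 + (-92)²) = (530 + (8 - 121))*(9280 + (-92)²) = (530 - 113)*(9280 + 8464) = 417*17744 = 7399248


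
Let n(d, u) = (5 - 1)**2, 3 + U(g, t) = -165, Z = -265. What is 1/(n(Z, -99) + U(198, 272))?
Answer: -1/152 ≈ -0.0065789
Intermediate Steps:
U(g, t) = -168 (U(g, t) = -3 - 165 = -168)
n(d, u) = 16 (n(d, u) = 4**2 = 16)
1/(n(Z, -99) + U(198, 272)) = 1/(16 - 168) = 1/(-152) = -1/152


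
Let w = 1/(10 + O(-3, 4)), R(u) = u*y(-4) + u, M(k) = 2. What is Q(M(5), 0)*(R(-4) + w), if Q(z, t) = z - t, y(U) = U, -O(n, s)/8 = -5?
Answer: 601/25 ≈ 24.040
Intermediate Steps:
O(n, s) = 40 (O(n, s) = -8*(-5) = 40)
R(u) = -3*u (R(u) = u*(-4) + u = -4*u + u = -3*u)
w = 1/50 (w = 1/(10 + 40) = 1/50 ≈ 0.020000)
Q(M(5), 0)*(R(-4) + w) = (2 - 1*0)*(-3*(-4) + 1/50) = (2 + 0)*(12 + 1/50) = 2*(601/50) = 601/25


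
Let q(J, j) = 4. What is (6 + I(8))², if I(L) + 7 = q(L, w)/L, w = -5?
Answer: ¼ ≈ 0.25000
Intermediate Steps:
I(L) = -7 + 4/L
(6 + I(8))² = (6 + (-7 + 4/8))² = (6 + (-7 + 4*(⅛)))² = (6 + (-7 + ½))² = (6 - 13/2)² = (-½)² = ¼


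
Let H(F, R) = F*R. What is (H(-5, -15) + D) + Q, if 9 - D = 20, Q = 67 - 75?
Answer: 56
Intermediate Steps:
Q = -8
D = -11 (D = 9 - 1*20 = 9 - 20 = -11)
(H(-5, -15) + D) + Q = (-5*(-15) - 11) - 8 = (75 - 11) - 8 = 64 - 8 = 56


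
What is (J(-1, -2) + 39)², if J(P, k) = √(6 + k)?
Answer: 1681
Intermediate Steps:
(J(-1, -2) + 39)² = (√(6 - 2) + 39)² = (√4 + 39)² = (2 + 39)² = 41² = 1681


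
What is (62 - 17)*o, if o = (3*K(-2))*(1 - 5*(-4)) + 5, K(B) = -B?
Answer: 5895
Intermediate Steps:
o = 131 (o = (3*(-1*(-2)))*(1 - 5*(-4)) + 5 = (3*2)*(1 + 20) + 5 = 6*21 + 5 = 126 + 5 = 131)
(62 - 17)*o = (62 - 17)*131 = 45*131 = 5895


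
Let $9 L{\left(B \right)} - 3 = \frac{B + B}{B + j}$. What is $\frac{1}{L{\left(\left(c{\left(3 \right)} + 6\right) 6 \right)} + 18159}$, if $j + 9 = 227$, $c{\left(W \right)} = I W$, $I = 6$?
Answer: $\frac{543}{9860566} \approx 5.5068 \cdot 10^{-5}$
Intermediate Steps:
$c{\left(W \right)} = 6 W$
$j = 218$ ($j = -9 + 227 = 218$)
$L{\left(B \right)} = \frac{1}{3} + \frac{2 B}{9 \left(218 + B\right)}$ ($L{\left(B \right)} = \frac{1}{3} + \frac{\left(B + B\right) \frac{1}{B + 218}}{9} = \frac{1}{3} + \frac{2 B \frac{1}{218 + B}}{9} = \frac{1}{3} + \frac{2 B}{9 \left(218 + B\right)}$)
$\frac{1}{L{\left(\left(c{\left(3 \right)} + 6\right) 6 \right)} + 18159} = \frac{1}{\frac{654 + 5 \left(6 \cdot 3 + 6\right) 6}{9 \left(218 + \left(6 \cdot 3 + 6\right) 6\right)} + 18159} = \frac{1}{\frac{654 + 5 \left(18 + 6\right) 6}{9 \left(218 + \left(18 + 6\right) 6\right)} + 18159} = \frac{1}{\frac{654 + 5 \cdot 24 \cdot 6}{9 \left(218 + 24 \cdot 6\right)} + 18159} = \frac{1}{\frac{654 + 5 \cdot 144}{9 \left(218 + 144\right)} + 18159} = \frac{1}{\frac{654 + 720}{9 \cdot 362} + 18159} = \frac{1}{\frac{1}{9} \cdot \frac{1}{362} \cdot 1374 + 18159} = \frac{1}{\frac{229}{543} + 18159} = \frac{1}{\frac{9860566}{543}} = \frac{543}{9860566}$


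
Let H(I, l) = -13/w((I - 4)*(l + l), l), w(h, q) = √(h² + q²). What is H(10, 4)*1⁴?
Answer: -13*√145/580 ≈ -0.26990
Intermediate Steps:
H(I, l) = -13/√(l² + 4*l²*(-4 + I)²) (H(I, l) = -13/√(((I - 4)*(l + l))² + l²) = -13/√(((-4 + I)*(2*l))² + l²) = -13/√((2*l*(-4 + I))² + l²) = -13/√(4*l²*(-4 + I)² + l²) = -13/√(l² + 4*l²*(-4 + I)²))
H(10, 4)*1⁴ = -13*1/(4*√(1 + 4*(-4 + 10)²))*1⁴ = -13*1/(4*√(1 + 4*6²))*1 = -13*1/(4*√(1 + 4*36))*1 = -13*1/(4*√(1 + 144))*1 = -13*√145/580*1 = -13*√145/580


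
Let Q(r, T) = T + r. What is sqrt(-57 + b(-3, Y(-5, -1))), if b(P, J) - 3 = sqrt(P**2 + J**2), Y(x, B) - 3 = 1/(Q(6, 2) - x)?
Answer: sqrt(-9126 + 13*sqrt(3121))/13 ≈ 7.05*I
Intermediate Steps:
Y(x, B) = 3 + 1/(8 - x) (Y(x, B) = 3 + 1/((2 + 6) - x) = 3 + 1/(8 - x))
b(P, J) = 3 + sqrt(J**2 + P**2) (b(P, J) = 3 + sqrt(P**2 + J**2) = 3 + sqrt(J**2 + P**2))
sqrt(-57 + b(-3, Y(-5, -1))) = sqrt(-57 + (3 + sqrt(((-25 + 3*(-5))/(-8 - 5))**2 + (-3)**2))) = sqrt(-57 + (3 + sqrt(((-25 - 15)/(-13))**2 + 9))) = sqrt(-57 + (3 + sqrt((-1/13*(-40))**2 + 9))) = sqrt(-57 + (3 + sqrt((40/13)**2 + 9))) = sqrt(-57 + (3 + sqrt(1600/169 + 9))) = sqrt(-57 + (3 + sqrt(3121/169))) = sqrt(-57 + (3 + sqrt(3121)/13)) = sqrt(-54 + sqrt(3121)/13)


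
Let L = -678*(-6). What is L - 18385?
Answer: -14317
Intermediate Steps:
L = 4068
L - 18385 = 4068 - 18385 = -14317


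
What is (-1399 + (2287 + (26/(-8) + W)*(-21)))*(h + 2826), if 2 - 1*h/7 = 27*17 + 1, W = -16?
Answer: -491055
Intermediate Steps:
h = -3206 (h = 14 - 7*(27*17 + 1) = 14 - 7*(459 + 1) = 14 - 7*460 = 14 - 3220 = -3206)
(-1399 + (2287 + (26/(-8) + W)*(-21)))*(h + 2826) = (-1399 + (2287 + (26/(-8) - 16)*(-21)))*(-3206 + 2826) = (-1399 + (2287 + (26*(-⅛) - 16)*(-21)))*(-380) = (-1399 + (2287 + (-13/4 - 16)*(-21)))*(-380) = (-1399 + (2287 - 77/4*(-21)))*(-380) = (-1399 + (2287 + 1617/4))*(-380) = (-1399 + 10765/4)*(-380) = (5169/4)*(-380) = -491055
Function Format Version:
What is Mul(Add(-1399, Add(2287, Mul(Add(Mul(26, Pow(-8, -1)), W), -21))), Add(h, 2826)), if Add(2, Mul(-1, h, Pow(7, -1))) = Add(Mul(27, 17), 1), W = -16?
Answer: -491055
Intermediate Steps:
h = -3206 (h = Add(14, Mul(-7, Add(Mul(27, 17), 1))) = Add(14, Mul(-7, Add(459, 1))) = Add(14, Mul(-7, 460)) = Add(14, -3220) = -3206)
Mul(Add(-1399, Add(2287, Mul(Add(Mul(26, Pow(-8, -1)), W), -21))), Add(h, 2826)) = Mul(Add(-1399, Add(2287, Mul(Add(Mul(26, Pow(-8, -1)), -16), -21))), Add(-3206, 2826)) = Mul(Add(-1399, Add(2287, Mul(Add(Mul(26, Rational(-1, 8)), -16), -21))), -380) = Mul(Add(-1399, Add(2287, Mul(Add(Rational(-13, 4), -16), -21))), -380) = Mul(Add(-1399, Add(2287, Mul(Rational(-77, 4), -21))), -380) = Mul(Add(-1399, Add(2287, Rational(1617, 4))), -380) = Mul(Add(-1399, Rational(10765, 4)), -380) = Mul(Rational(5169, 4), -380) = -491055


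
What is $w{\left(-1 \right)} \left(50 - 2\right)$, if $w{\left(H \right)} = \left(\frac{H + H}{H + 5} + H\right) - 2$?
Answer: $-168$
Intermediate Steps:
$w{\left(H \right)} = -2 + H + \frac{2 H}{5 + H}$ ($w{\left(H \right)} = \left(\frac{2 H}{5 + H} + H\right) - 2 = \left(H + \frac{2 H}{5 + H}\right) - 2 = -2 + H + \frac{2 H}{5 + H}$)
$w{\left(-1 \right)} \left(50 - 2\right) = \frac{-10 + \left(-1\right)^{2} + 5 \left(-1\right)}{5 - 1} \left(50 - 2\right) = \frac{-10 + 1 - 5}{4} \cdot 48 = \frac{1}{4} \left(-14\right) 48 = \left(- \frac{7}{2}\right) 48 = -168$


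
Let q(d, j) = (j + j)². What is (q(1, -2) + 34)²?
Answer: 2500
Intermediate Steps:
q(d, j) = 4*j² (q(d, j) = (2*j)² = 4*j²)
(q(1, -2) + 34)² = (4*(-2)² + 34)² = (4*4 + 34)² = (16 + 34)² = 50² = 2500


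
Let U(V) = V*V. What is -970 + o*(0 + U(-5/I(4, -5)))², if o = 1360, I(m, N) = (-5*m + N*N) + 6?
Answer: -13351770/14641 ≈ -911.94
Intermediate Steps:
I(m, N) = 6 + N² - 5*m (I(m, N) = (-5*m + N²) + 6 = (N² - 5*m) + 6 = 6 + N² - 5*m)
U(V) = V²
-970 + o*(0 + U(-5/I(4, -5)))² = -970 + 1360*(0 + (-5/(6 + (-5)² - 5*4))²)² = -970 + 1360*(0 + (-5/(6 + 25 - 20))²)² = -970 + 1360*(0 + (-5/11)²)² = -970 + 1360*(0 + 25/121)² = -970 + 1360*(25/121)² = -970 + 1360*(625/14641) = -970 + 850000/14641 = -13351770/14641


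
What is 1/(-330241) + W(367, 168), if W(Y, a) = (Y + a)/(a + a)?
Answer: 176678599/110960976 ≈ 1.5923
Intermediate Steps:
W(Y, a) = (Y + a)/(2*a) (W(Y, a) = (Y + a)/((2*a)) = (Y + a)*(1/(2*a)) = (Y + a)/(2*a))
1/(-330241) + W(367, 168) = 1/(-330241) + (½)*(367 + 168)/168 = -1/330241 + (½)*(1/168)*535 = -1/330241 + 535/336 = 176678599/110960976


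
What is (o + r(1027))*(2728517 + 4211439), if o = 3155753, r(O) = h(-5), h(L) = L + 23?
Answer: 21900911886076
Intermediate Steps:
h(L) = 23 + L
r(O) = 18 (r(O) = 23 - 5 = 18)
(o + r(1027))*(2728517 + 4211439) = (3155753 + 18)*(2728517 + 4211439) = 3155771*6939956 = 21900911886076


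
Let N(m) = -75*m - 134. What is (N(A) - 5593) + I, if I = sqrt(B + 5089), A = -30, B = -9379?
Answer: -3477 + I*sqrt(4290) ≈ -3477.0 + 65.498*I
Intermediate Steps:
N(m) = -134 - 75*m
I = I*sqrt(4290) (I = sqrt(-9379 + 5089) = sqrt(-4290) = I*sqrt(4290) ≈ 65.498*I)
(N(A) - 5593) + I = ((-134 - 75*(-30)) - 5593) + I*sqrt(4290) = ((-134 + 2250) - 5593) + I*sqrt(4290) = (2116 - 5593) + I*sqrt(4290) = -3477 + I*sqrt(4290)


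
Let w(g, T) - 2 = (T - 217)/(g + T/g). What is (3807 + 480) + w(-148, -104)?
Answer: 23386927/5450 ≈ 4291.2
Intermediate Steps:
w(g, T) = 2 + (-217 + T)/(g + T/g) (w(g, T) = 2 + (T - 217)/(g + T/g) = 2 + (-217 + T)/(g + T/g))
(3807 + 480) + w(-148, -104) = (3807 + 480) + (-217*(-148) + 2*(-104) + 2*(-148)**2 - 104*(-148))/(-104 + (-148)**2) = 4287 + (32116 - 208 + 2*21904 + 15392)/(-104 + 21904) = 4287 + (32116 - 208 + 43808 + 15392)/21800 = 4287 + (1/21800)*91108 = 4287 + 22777/5450 = 23386927/5450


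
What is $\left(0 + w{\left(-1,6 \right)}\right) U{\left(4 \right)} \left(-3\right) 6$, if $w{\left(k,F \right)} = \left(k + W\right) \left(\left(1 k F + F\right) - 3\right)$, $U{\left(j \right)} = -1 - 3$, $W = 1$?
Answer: $0$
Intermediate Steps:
$U{\left(j \right)} = -4$ ($U{\left(j \right)} = -1 - 3 = -4$)
$w{\left(k,F \right)} = \left(1 + k\right) \left(-3 + F + F k\right)$ ($w{\left(k,F \right)} = \left(k + 1\right) \left(\left(1 k F + F\right) - 3\right) = \left(1 + k\right) \left(\left(k F + F\right) - 3\right) = \left(1 + k\right) \left(\left(F k + F\right) - 3\right) = \left(1 + k\right) \left(\left(F + F k\right) - 3\right) = \left(1 + k\right) \left(-3 + F + F k\right)$)
$\left(0 + w{\left(-1,6 \right)}\right) U{\left(4 \right)} \left(-3\right) 6 = \left(0 + \left(-3 + 6 - -3 + 6 \left(-1\right)^{2} + 2 \cdot 6 \left(-1\right)\right)\right) \left(-4\right) \left(-3\right) 6 = \left(0 + \left(-3 + 6 + 3 + 6 \cdot 1 - 12\right)\right) \left(-4\right) \left(-3\right) 6 = \left(0 + \left(-3 + 6 + 3 + 6 - 12\right)\right) \left(-4\right) \left(-3\right) 6 = \left(0 + 0\right) \left(-4\right) \left(-3\right) 6 = 0 \left(-4\right) \left(-3\right) 6 = 0 \left(-3\right) 6 = 0 \cdot 6 = 0$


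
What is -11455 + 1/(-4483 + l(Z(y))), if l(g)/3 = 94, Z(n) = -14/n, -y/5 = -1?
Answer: -48122456/4201 ≈ -11455.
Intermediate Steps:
y = 5 (y = -5*(-1) = 5)
l(g) = 282 (l(g) = 3*94 = 282)
-11455 + 1/(-4483 + l(Z(y))) = -11455 + 1/(-4483 + 282) = -11455 + 1/(-4201) = -11455 - 1/4201 = -48122456/4201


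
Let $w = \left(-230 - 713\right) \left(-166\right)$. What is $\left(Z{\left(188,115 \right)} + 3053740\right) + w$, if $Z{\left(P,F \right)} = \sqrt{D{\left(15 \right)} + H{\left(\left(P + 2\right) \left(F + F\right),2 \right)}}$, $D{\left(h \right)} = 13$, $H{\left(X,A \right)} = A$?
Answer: $3210278 + \sqrt{15} \approx 3.2103 \cdot 10^{6}$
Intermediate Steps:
$Z{\left(P,F \right)} = \sqrt{15}$ ($Z{\left(P,F \right)} = \sqrt{13 + 2} = \sqrt{15}$)
$w = 156538$ ($w = \left(-943\right) \left(-166\right) = 156538$)
$\left(Z{\left(188,115 \right)} + 3053740\right) + w = \left(\sqrt{15} + 3053740\right) + 156538 = \left(3053740 + \sqrt{15}\right) + 156538 = 3210278 + \sqrt{15}$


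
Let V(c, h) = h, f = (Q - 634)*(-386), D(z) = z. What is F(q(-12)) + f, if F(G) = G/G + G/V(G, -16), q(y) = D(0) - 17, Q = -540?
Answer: 7250657/16 ≈ 4.5317e+5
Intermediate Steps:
f = 453164 (f = (-540 - 634)*(-386) = -1174*(-386) = 453164)
q(y) = -17 (q(y) = 0 - 17 = -17)
F(G) = 1 - G/16 (F(G) = G/G + G/(-16) = 1 + G*(-1/16) = 1 - G/16)
F(q(-12)) + f = (1 - 1/16*(-17)) + 453164 = (1 + 17/16) + 453164 = 33/16 + 453164 = 7250657/16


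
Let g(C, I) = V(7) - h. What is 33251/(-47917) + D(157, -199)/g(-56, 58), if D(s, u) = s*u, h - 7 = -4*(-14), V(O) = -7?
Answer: 1494743261/3354190 ≈ 445.63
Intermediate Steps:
h = 63 (h = 7 - 4*(-14) = 7 + 56 = 63)
g(C, I) = -70 (g(C, I) = -7 - 1*63 = -7 - 63 = -70)
33251/(-47917) + D(157, -199)/g(-56, 58) = 33251/(-47917) + (157*(-199))/(-70) = 33251*(-1/47917) - 31243*(-1/70) = -33251/47917 + 31243/70 = 1494743261/3354190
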